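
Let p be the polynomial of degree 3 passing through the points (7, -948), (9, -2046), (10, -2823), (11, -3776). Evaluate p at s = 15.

-9708

Using the Lagrange interpolation formula with nodes 7, 9, 10, 11:
  L_0(s) = (s - 9)(s - 10)(s - 11) / -24
  L_1(s) = (s - 7)(s - 10)(s - 11) / 4
  L_2(s) = (s - 7)(s - 9)(s - 11) / -3
  L_3(s) = (s - 7)(s - 9)(s - 10) / 8
Then p(s) = -948·L_0(s) - 2046·L_1(s) - 2823·L_2(s) - 3776·L_3(s).
Expanding and collecting terms gives p(s) = -3s^3 + 2s^2 - 2s - 3.
Evaluating at s = 15: p(15) = -9708.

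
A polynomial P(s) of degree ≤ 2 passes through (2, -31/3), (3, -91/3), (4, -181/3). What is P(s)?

P(s) = -5s^2 + 5s - 1/3

Write P(s) = as^2 + bs + c. Substituting each data point gives a linear system:
  4a + 2b + c = -31/3
  9a + 3b + c = -91/3
  16a + 4b + c = -181/3
Solving the system yields a = -5, b = 5, c = -1/3.
So P(s) = -5s^2 + 5s - 1/3.
Check: P(4) = -181/3. ✓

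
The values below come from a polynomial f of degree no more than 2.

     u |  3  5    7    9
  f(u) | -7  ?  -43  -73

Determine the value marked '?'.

The 3 known points determine the degree-2 polynomial uniquely.
Write f(u) = au^2 + bu + c. Substituting each data point gives a linear system:
  9a + 3b + c = -7
  49a + 7b + c = -43
  81a + 9b + c = -73
Solving the system yields a = -1, b = 1, c = -1.
So f(u) = -u² + u - 1.
Then f(5) = -21.

-21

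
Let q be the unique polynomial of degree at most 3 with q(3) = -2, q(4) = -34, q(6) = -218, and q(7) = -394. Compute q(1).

2

Using the Lagrange interpolation formula with nodes 3, 4, 6, 7:
  L_0(u) = (u - 4)(u - 6)(u - 7) / -12
  L_1(u) = (u - 3)(u - 6)(u - 7) / 6
  L_2(u) = (u - 3)(u - 4)(u - 7) / -6
  L_3(u) = (u - 3)(u - 4)(u - 6) / 12
Then q(u) = -2·L_0(u) - 34·L_1(u) - 218·L_2(u) - 394·L_3(u).
Expanding and collecting terms gives q(u) = -2u^3 + 6u^2 - 2.
Evaluating at u = 1: q(1) = 2.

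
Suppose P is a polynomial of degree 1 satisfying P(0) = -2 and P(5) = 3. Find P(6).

Write P(u) = au + b. Substituting each data point gives a linear system:
  b = -2
  5a + b = 3
Solving the system yields a = 1, b = -2.
So P(u) = u - 2.
Then P(6) = 4.

4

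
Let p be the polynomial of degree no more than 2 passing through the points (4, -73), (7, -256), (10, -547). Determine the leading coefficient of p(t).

Write p(t) = at^2 + bt + c. Substituting each data point gives a linear system:
  16a + 4b + c = -73
  49a + 7b + c = -256
  100a + 10b + c = -547
Solving the system yields a = -6, b = 5, c = 3.
So p(t) = -6t^2 + 5t + 3.
The leading coefficient is -6.

-6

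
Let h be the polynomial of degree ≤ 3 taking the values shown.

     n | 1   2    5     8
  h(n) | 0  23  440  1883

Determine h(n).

h(n) = 4n^3 - 3n^2 + 4n - 5

Write h(n) = an^3 + bn^2 + cn + d. Substituting each data point gives a linear system:
  a + b + c + d = 0
  8a + 4b + 2c + d = 23
  125a + 25b + 5c + d = 440
  512a + 64b + 8c + d = 1883
Solving the system yields a = 4, b = -3, c = 4, d = -5.
So h(n) = 4n³ - 3n² + 4n - 5.
Check: h(5) = 440. ✓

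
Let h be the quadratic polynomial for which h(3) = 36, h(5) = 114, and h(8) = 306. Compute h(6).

168

Using the Lagrange interpolation formula with nodes 3, 5, 8:
  L_0(s) = (s - 5)(s - 8) / 10
  L_1(s) = (s - 3)(s - 8) / -6
  L_2(s) = (s - 3)(s - 5) / 15
Then h(s) = 36·L_0(s) + 114·L_1(s) + 306·L_2(s).
Expanding and collecting terms gives h(s) = 5s^2 - s - 6.
Evaluating at s = 6: h(6) = 168.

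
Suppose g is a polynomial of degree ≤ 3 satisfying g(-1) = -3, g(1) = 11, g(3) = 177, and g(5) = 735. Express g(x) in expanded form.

g(x) = 5x^3 + 4x^2 + 2x

Write g(x) = ax^3 + bx^2 + cx + d. Substituting each data point gives a linear system:
  -a + b - c + d = -3
  a + b + c + d = 11
  27a + 9b + 3c + d = 177
  125a + 25b + 5c + d = 735
Solving the system yields a = 5, b = 4, c = 2, d = 0.
So g(x) = 5x³ + 4x² + 2x.
Check: g(3) = 177. ✓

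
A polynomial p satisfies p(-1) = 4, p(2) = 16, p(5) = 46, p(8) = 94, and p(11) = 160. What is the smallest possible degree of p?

Forward differences of the values at t = -1, 2, 5, 8, 11:
  p  : 4  16  46  94  160
  Δ  : 12  30  48  66
  Δ^2: 18  18  18
  Δ^3: 0  0
  Δ^4: 0
The second differences are constant (18) and nonzero, while all higher differences vanish, so the minimal degree is 2.

2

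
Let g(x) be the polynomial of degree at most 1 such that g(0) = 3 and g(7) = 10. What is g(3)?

6

Write g(x) = ax + b. Substituting each data point gives a linear system:
  b = 3
  7a + b = 10
Solving the system yields a = 1, b = 3.
So g(x) = x + 3.
Then g(3) = 6.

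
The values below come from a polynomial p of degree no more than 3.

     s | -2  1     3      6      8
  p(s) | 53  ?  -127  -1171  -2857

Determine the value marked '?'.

-1

The 4 known points determine the degree-3 polynomial uniquely.
Write p(s) = as^3 + bs^2 + cs + d. Substituting each data point gives a linear system:
  -8a + 4b - 2c + d = 53
  27a + 9b + 3c + d = -127
  216a + 36b + 6c + d = -1171
  512a + 64b + 8c + d = -2857
Solving the system yields a = -6, b = 3, c = 3, d = -1.
So p(s) = -6s³ + 3s² + 3s - 1.
Then p(1) = -1.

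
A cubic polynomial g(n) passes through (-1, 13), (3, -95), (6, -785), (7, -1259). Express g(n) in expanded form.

Write g(n) = an^3 + bn^2 + cn + d. Substituting each data point gives a linear system:
  -a + b - c + d = 13
  27a + 9b + 3c + d = -95
  216a + 36b + 6c + d = -785
  343a + 49b + 7c + d = -1259
Solving the system yields a = -4, b = 3, c = -5, d = 1.
So g(n) = -4n^3 + 3n^2 - 5n + 1.
Check: g(7) = -1259. ✓

g(n) = -4n^3 + 3n^2 - 5n + 1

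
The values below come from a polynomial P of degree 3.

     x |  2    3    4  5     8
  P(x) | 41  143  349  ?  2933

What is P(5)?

695

The 4 known points determine the degree-3 polynomial uniquely.
Write P(x) = ax^3 + bx^2 + cx + d. Substituting each data point gives a linear system:
  8a + 4b + 2c + d = 41
  27a + 9b + 3c + d = 143
  64a + 16b + 4c + d = 349
  512a + 64b + 8c + d = 2933
Solving the system yields a = 6, b = -2, c = -2, d = 5.
So P(x) = 6x^3 - 2x^2 - 2x + 5.
Then P(5) = 695.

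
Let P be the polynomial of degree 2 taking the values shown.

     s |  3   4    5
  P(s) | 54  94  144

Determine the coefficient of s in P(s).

5

Write P(s) = as^2 + bs + c. Substituting each data point gives a linear system:
  9a + 3b + c = 54
  16a + 4b + c = 94
  25a + 5b + c = 144
Solving the system yields a = 5, b = 5, c = -6.
So P(s) = 5s^2 + 5s - 6.
The coefficient of s is 5.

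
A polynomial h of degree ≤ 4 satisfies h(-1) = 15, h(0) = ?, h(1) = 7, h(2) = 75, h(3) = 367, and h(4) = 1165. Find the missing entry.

1

On equispaced nodes a degree-4 polynomial has vanishing fifth forward difference, so
  - h(-1) + 5·h(0) - 10·h(1) + 10·h(2) - 5·h(3) + h(4) = 0.
Substituting the known values and solving for h(0):
  5·h(0) = 5
  h(0) = 1.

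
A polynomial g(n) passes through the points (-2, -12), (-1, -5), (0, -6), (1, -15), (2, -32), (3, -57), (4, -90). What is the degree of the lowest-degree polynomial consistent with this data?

Forward differences of the values at n = -2, -1, 0, 1, 2, 3, 4:
  g  : -12  -5  -6  -15  -32  -57  -90
  Δ  : 7  -1  -9  -17  -25  -33
  Δ^2: -8  -8  -8  -8  -8
  Δ^3: 0  0  0  0
  Δ^4: 0  0  0
  Δ^5: 0  0
  Δ^6: 0
The second differences are constant (-8) and nonzero, while all higher differences vanish, so the minimal degree is 2.

2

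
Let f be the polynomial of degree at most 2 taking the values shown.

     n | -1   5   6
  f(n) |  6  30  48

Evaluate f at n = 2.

Using the Lagrange interpolation formula with nodes -1, 5, 6:
  L_0(n) = (n - 5)(n - 6) / 42
  L_1(n) = (n + 1)(n - 6) / -6
  L_2(n) = (n + 1)(n - 5) / 7
Then f(n) = 6·L_0(n) + 30·L_1(n) + 48·L_2(n).
Expanding and collecting terms gives f(n) = 2n^2 - 4n.
Evaluating at n = 2: f(2) = 0.

0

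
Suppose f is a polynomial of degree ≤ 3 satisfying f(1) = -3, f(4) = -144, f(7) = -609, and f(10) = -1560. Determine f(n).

f(n) = -n^3 - 6n^2 + 4n

Write f(n) = an^3 + bn^2 + cn + d. Substituting each data point gives a linear system:
  a + b + c + d = -3
  64a + 16b + 4c + d = -144
  343a + 49b + 7c + d = -609
  1000a + 100b + 10c + d = -1560
Solving the system yields a = -1, b = -6, c = 4, d = 0.
So f(n) = -n^3 - 6n^2 + 4n.
Check: f(1) = -3. ✓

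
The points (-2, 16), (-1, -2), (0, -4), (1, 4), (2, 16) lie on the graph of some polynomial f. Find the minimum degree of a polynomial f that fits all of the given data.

3

Forward differences of the values at u = -2, -1, 0, 1, 2:
  f  : 16  -2  -4  4  16
  Δ  : -18  -2  8  12
  Δ^2: 16  10  4
  Δ^3: -6  -6
  Δ^4: 0
The third differences are constant (-6) and nonzero, while all higher differences vanish, so the minimal degree is 3.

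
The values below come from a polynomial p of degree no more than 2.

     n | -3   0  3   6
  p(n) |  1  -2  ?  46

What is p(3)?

13

The 3 known points determine the degree-2 polynomial uniquely.
Write p(n) = an^2 + bn + c. Substituting each data point gives a linear system:
  9a - 3b + c = 1
  c = -2
  36a + 6b + c = 46
Solving the system yields a = 1, b = 2, c = -2.
So p(n) = n^2 + 2n - 2.
Then p(3) = 13.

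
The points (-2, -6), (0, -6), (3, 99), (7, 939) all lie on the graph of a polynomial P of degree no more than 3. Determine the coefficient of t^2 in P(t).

Write P(t) = at^3 + bt^2 + ct + d. Substituting each data point gives a linear system:
  -8a + 4b - 2c + d = -6
  d = -6
  27a + 9b + 3c + d = 99
  343a + 49b + 7c + d = 939
Solving the system yields a = 2, b = 5, c = 2, d = -6.
So P(t) = 2t^3 + 5t^2 + 2t - 6.
The coefficient of t^2 is 5.

5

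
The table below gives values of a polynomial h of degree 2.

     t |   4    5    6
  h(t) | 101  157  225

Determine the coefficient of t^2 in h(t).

Write h(t) = at^2 + bt + c. Substituting each data point gives a linear system:
  16a + 4b + c = 101
  25a + 5b + c = 157
  36a + 6b + c = 225
Solving the system yields a = 6, b = 2, c = -3.
So h(t) = 6t^2 + 2t - 3.
The leading coefficient is 6.

6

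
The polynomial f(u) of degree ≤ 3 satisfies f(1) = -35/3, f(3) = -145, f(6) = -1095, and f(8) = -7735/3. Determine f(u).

Write f(u) = au^3 + bu^2 + cu + d. Substituting each data point gives a linear system:
  a + b + c + d = -35/3
  27a + 9b + 3c + d = -145
  216a + 36b + 6c + d = -1095
  512a + 64b + 8c + d = -7735/3
Solving the system yields a = -5, b = 0, c = -5/3, d = -5.
So f(u) = -5u^3 - (5/3)u - 5.
Check: f(1) = -35/3. ✓

f(u) = -5u^3 - (5/3)u - 5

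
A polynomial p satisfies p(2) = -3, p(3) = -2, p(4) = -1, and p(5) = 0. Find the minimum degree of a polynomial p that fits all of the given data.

1

Forward differences of the values at x = 2, 3, 4, 5:
  p  : -3  -2  -1  0
  Δ  : 1  1  1
  Δ^2: 0  0
  Δ^3: 0
The first differences are constant (1) and nonzero, while all higher differences vanish, so the minimal degree is 1.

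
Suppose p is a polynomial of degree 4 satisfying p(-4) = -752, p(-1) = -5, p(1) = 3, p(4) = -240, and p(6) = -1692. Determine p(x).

p(x) = -2x^4 + 4x^3 + x^2

Using the Lagrange interpolation formula with nodes -4, -1, 1, 4, 6:
  L_0(x) = (x + 1)(x - 1)(x - 4)(x - 6) / 1200
  L_1(x) = (x + 4)(x - 1)(x - 4)(x - 6) / -210
  L_2(x) = (x + 4)(x + 1)(x - 4)(x - 6) / 150
  L_3(x) = (x + 4)(x + 1)(x - 1)(x - 6) / -240
  L_4(x) = (x + 4)(x + 1)(x - 1)(x - 4) / 700
Then p(x) = -752·L_0(x) - 5·L_1(x) + 3·L_2(x) - 240·L_3(x) - 1692·L_4(x).
Expanding and collecting terms gives p(x) = -2x^4 + 4x^3 + x^2.
Check: p(-1) = -5. ✓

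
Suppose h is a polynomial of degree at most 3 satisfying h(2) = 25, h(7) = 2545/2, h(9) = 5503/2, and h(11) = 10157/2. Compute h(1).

Write h(t) = at^3 + bt^2 + ct + d. Substituting each data point gives a linear system:
  8a + 4b + 2c + d = 25
  343a + 49b + 7c + d = 2545/2
  729a + 81b + 9c + d = 5503/2
  1331a + 121b + 11c + d = 10157/2
Solving the system yields a = 4, b = -2, c = -1/2, d = 2.
So h(t) = 4t^3 - 2t^2 - (1/2)t + 2.
Then h(1) = 7/2.

7/2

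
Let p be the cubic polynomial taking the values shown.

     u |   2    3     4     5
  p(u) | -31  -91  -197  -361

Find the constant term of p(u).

Write p(u) = au^3 + bu^2 + cu + d. Substituting each data point gives a linear system:
  8a + 4b + 2c + d = -31
  27a + 9b + 3c + d = -91
  64a + 16b + 4c + d = -197
  125a + 25b + 5c + d = -361
Solving the system yields a = -2, b = -5, c = 3, d = -1.
So p(u) = -2u³ - 5u² + 3u - 1.
The constant term is -1.

-1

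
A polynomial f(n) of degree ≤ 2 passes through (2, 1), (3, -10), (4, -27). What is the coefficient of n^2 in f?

Write f(n) = an^2 + bn + c. Substituting each data point gives a linear system:
  4a + 2b + c = 1
  9a + 3b + c = -10
  16a + 4b + c = -27
Solving the system yields a = -3, b = 4, c = 5.
So f(n) = -3n² + 4n + 5.
The leading coefficient is -3.

-3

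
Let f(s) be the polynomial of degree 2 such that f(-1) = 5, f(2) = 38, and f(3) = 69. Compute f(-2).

Write f(s) = as^2 + bs + c. Substituting each data point gives a linear system:
  a - b + c = 5
  4a + 2b + c = 38
  9a + 3b + c = 69
Solving the system yields a = 5, b = 6, c = 6.
So f(s) = 5s^2 + 6s + 6.
Then f(-2) = 14.

14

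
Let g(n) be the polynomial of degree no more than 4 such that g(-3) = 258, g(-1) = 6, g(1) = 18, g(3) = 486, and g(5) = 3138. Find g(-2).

Forward differences of the values at n = -3, -1, 1, 3, 5:
  g  : 258  6  18  486  3138
  Δ  : -252  12  468  2652
  Δ^2: 264  456  2184
  Δ^3: 192  1728
  Δ^4: 1536
The fourth differences are constant, confirming degree 4.
Interpolating (Newton forward form) and evaluating at n = -2 gives g(-2) = 51.

51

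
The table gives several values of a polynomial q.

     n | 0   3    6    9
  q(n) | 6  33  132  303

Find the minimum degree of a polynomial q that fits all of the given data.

2

Forward differences of the values at n = 0, 3, 6, 9:
  q  : 6  33  132  303
  Δ  : 27  99  171
  Δ^2: 72  72
  Δ^3: 0
The second differences are constant (72) and nonzero, while all higher differences vanish, so the minimal degree is 2.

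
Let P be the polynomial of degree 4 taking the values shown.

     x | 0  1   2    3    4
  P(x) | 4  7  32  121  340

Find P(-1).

Write P(x) = ax^4 + bx^3 + cx^2 + dx + e. Substituting each data point gives a linear system:
  e = 4
  a + b + c + d + e = 7
  16a + 8b + 4c + 2d + e = 32
  81a + 27b + 9c + 3d + e = 121
  256a + 64b + 16c + 4d + e = 340
Solving the system yields a = 1, b = 1, c = 1, d = 0, e = 4.
So P(x) = x^4 + x^3 + x^2 + 4.
Then P(-1) = 5.

5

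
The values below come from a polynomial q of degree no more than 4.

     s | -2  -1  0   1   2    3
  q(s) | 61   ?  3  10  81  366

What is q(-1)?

The 5 known points determine the degree-4 polynomial uniquely.
Write q(s) = as^4 + bs^3 + cs^2 + ds + e. Substituting each data point gives a linear system:
  16a - 8b + 4c - 2d + e = 61
  e = 3
  a + b + c + d + e = 10
  16a + 8b + 4c + 2d + e = 81
  81a + 27b + 9c + 3d + e = 366
Solving the system yields a = 4, b = 1, c = 1, d = 1, e = 3.
So q(s) = 4s^4 + s^3 + s^2 + s + 3.
Then q(-1) = 6.

6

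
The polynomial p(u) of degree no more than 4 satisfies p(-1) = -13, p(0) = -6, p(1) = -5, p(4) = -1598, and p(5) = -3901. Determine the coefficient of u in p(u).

Write p(u) = au^4 + bu^3 + cu^2 + du + e. Substituting each data point gives a linear system:
  a - b + c - d + e = -13
  e = -6
  a + b + c + d + e = -5
  256a + 64b + 16c + 4d + e = -1598
  625a + 125b + 25c + 5d + e = -3901
Solving the system yields a = -6, b = -2, c = 3, d = 6, e = -6.
So p(u) = -6u^4 - 2u^3 + 3u^2 + 6u - 6.
The coefficient of u is 6.

6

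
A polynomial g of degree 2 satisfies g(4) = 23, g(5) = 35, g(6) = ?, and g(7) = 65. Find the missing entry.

49

The 3 known points determine the degree-2 polynomial uniquely.
Write g(u) = au^2 + bu + c. Substituting each data point gives a linear system:
  16a + 4b + c = 23
  25a + 5b + c = 35
  49a + 7b + c = 65
Solving the system yields a = 1, b = 3, c = -5.
So g(u) = u^2 + 3u - 5.
Then g(6) = 49.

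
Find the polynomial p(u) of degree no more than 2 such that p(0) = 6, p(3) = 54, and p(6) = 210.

p(u) = 6u^2 - 2u + 6

Write p(u) = au^2 + bu + c. Substituting each data point gives a linear system:
  c = 6
  9a + 3b + c = 54
  36a + 6b + c = 210
Solving the system yields a = 6, b = -2, c = 6.
So p(u) = 6u^2 - 2u + 6.
Check: p(6) = 210. ✓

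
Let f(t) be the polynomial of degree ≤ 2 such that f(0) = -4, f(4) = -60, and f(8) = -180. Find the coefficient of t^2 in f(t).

Write f(t) = at^2 + bt + c. Substituting each data point gives a linear system:
  c = -4
  16a + 4b + c = -60
  64a + 8b + c = -180
Solving the system yields a = -2, b = -6, c = -4.
So f(t) = -2t^2 - 6t - 4.
The leading coefficient is -2.

-2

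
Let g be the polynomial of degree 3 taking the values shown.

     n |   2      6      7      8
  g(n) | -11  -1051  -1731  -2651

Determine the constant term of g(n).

Write g(n) = an^3 + bn^2 + cn + d. Substituting each data point gives a linear system:
  8a + 4b + 2c + d = -11
  216a + 36b + 6c + d = -1051
  343a + 49b + 7c + d = -1731
  512a + 64b + 8c + d = -2651
Solving the system yields a = -6, b = 6, c = 4, d = 5.
So g(n) = -6n^3 + 6n^2 + 4n + 5.
The constant term is 5.

5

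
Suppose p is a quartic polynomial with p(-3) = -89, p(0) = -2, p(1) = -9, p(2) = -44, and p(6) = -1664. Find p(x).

p(x) = -x^4 - x^3 - 4x^2 - x - 2

Using the Lagrange interpolation formula with nodes -3, 0, 1, 2, 6:
  L_0(x) = x(x - 1)(x - 2)(x - 6) / 540
  L_1(x) = (x + 3)(x - 1)(x - 2)(x - 6) / -36
  L_2(x) = (x + 3)x(x - 2)(x - 6) / 20
  L_3(x) = (x + 3)x(x - 1)(x - 6) / -40
  L_4(x) = (x + 3)x(x - 1)(x - 2) / 1080
Then p(x) = -89·L_0(x) - 2·L_1(x) - 9·L_2(x) - 44·L_3(x) - 1664·L_4(x).
Expanding and collecting terms gives p(x) = -x^4 - x^3 - 4x^2 - x - 2.
Check: p(2) = -44. ✓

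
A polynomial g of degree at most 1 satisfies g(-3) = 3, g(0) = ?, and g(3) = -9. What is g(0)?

The 2 known points determine the degree-1 polynomial uniquely.
Write g(t) = at + b. Substituting each data point gives a linear system:
  -3a + b = 3
  3a + b = -9
Solving the system yields a = -2, b = -3.
So g(t) = -2t - 3.
Then g(0) = -3.

-3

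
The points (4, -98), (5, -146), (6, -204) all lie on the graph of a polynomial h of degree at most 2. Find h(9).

-438

Write h(s) = as^2 + bs + c. Substituting each data point gives a linear system:
  16a + 4b + c = -98
  25a + 5b + c = -146
  36a + 6b + c = -204
Solving the system yields a = -5, b = -3, c = -6.
So h(s) = -5s² - 3s - 6.
Then h(9) = -438.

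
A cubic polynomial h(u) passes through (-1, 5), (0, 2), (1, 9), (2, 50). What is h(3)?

Forward differences of the values at u = -1, 0, 1, 2:
  h  : 5  2  9  50
  Δ  : -3  7  41
  Δ^2: 10  34
  Δ^3: 24
The third differences are constant, confirming degree 3.
Interpolating (Newton forward form) and evaluating at u = 3 gives h(3) = 149.

149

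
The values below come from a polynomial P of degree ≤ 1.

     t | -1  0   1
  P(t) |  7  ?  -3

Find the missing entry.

On equispaced nodes a degree-1 polynomial has vanishing second forward difference, so
  P(-1) - 2·P(0) + P(1) = 0.
Substituting the known values and solving for P(0):
  -2·P(0) = -4
  P(0) = 2.

2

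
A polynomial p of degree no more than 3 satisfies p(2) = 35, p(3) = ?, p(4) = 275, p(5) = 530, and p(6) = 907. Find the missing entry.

118

On equispaced nodes a degree-3 polynomial has vanishing fourth forward difference, so
  p(2) - 4·p(3) + 6·p(4) - 4·p(5) + p(6) = 0.
Substituting the known values and solving for p(3):
  -4·p(3) = -472
  p(3) = 118.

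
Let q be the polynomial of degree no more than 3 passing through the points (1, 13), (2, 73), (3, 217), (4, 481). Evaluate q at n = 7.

Write q(n) = an^3 + bn^2 + cn + d. Substituting each data point gives a linear system:
  a + b + c + d = 13
  8a + 4b + 2c + d = 73
  27a + 9b + 3c + d = 217
  64a + 16b + 4c + d = 481
Solving the system yields a = 6, b = 6, c = 0, d = 1.
So q(n) = 6n^3 + 6n^2 + 1.
Then q(7) = 2353.

2353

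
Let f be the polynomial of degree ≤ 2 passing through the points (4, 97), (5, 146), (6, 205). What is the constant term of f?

Write f(s) = as^2 + bs + c. Substituting each data point gives a linear system:
  16a + 4b + c = 97
  25a + 5b + c = 146
  36a + 6b + c = 205
Solving the system yields a = 5, b = 4, c = 1.
So f(s) = 5s^2 + 4s + 1.
The constant term is 1.

1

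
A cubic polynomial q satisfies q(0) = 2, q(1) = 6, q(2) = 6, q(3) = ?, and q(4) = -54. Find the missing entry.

-10

The 4 known points determine the degree-3 polynomial uniquely.
Write q(n) = an^3 + bn^2 + cn + d. Substituting each data point gives a linear system:
  d = 2
  a + b + c + d = 6
  8a + 4b + 2c + d = 6
  64a + 16b + 4c + d = -54
Solving the system yields a = -2, b = 4, c = 2, d = 2.
So q(n) = -2n^3 + 4n^2 + 2n + 2.
Then q(3) = -10.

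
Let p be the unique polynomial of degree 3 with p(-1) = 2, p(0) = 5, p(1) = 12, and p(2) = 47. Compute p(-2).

-21

Write p(u) = au^3 + bu^2 + cu + d. Substituting each data point gives a linear system:
  -a + b - c + d = 2
  d = 5
  a + b + c + d = 12
  8a + 4b + 2c + d = 47
Solving the system yields a = 4, b = 2, c = 1, d = 5.
So p(u) = 4u^3 + 2u^2 + u + 5.
Then p(-2) = -21.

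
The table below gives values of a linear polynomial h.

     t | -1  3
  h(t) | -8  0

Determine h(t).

Write h(t) = at + b. Substituting each data point gives a linear system:
  -a + b = -8
  3a + b = 0
Solving the system yields a = 2, b = -6.
So h(t) = 2t - 6.
Check: h(-1) = -8. ✓

h(t) = 2t - 6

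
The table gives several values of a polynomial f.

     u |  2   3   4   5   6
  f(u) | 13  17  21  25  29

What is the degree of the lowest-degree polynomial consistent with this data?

Forward differences of the values at u = 2, 3, 4, 5, 6:
  f  : 13  17  21  25  29
  Δ  : 4  4  4  4
  Δ^2: 0  0  0
  Δ^3: 0  0
  Δ^4: 0
The first differences are constant (4) and nonzero, while all higher differences vanish, so the minimal degree is 1.

1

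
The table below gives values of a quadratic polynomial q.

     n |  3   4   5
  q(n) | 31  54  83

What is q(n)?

q(n) = 3n^2 + 2n - 2

Using the Lagrange interpolation formula with nodes 3, 4, 5:
  L_0(n) = (n - 4)(n - 5) / 2
  L_1(n) = (n - 3)(n - 5) / -1
  L_2(n) = (n - 3)(n - 4) / 2
Then q(n) = 31·L_0(n) + 54·L_1(n) + 83·L_2(n).
Expanding and collecting terms gives q(n) = 3n^2 + 2n - 2.
Check: q(4) = 54. ✓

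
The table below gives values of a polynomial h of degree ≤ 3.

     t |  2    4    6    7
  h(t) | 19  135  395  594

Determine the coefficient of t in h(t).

Write h(t) = at^3 + bt^2 + ct + d. Substituting each data point gives a linear system:
  8a + 4b + 2c + d = 19
  64a + 16b + 4c + d = 135
  216a + 36b + 6c + d = 395
  343a + 49b + 7c + d = 594
Solving the system yields a = 1, b = 6, c = -6, d = -1.
So h(t) = t^3 + 6t^2 - 6t - 1.
The coefficient of t is -6.

-6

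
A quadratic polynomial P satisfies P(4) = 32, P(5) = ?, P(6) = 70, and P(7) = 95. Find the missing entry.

The 3 known points determine the degree-2 polynomial uniquely.
Write P(t) = at^2 + bt + c. Substituting each data point gives a linear system:
  16a + 4b + c = 32
  36a + 6b + c = 70
  49a + 7b + c = 95
Solving the system yields a = 2, b = -1, c = 4.
So P(t) = 2t^2 - t + 4.
Then P(5) = 49.

49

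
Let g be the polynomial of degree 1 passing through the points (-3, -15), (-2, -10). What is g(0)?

Using the Lagrange interpolation formula with nodes -3, -2:
  L_0(u) = (u + 2) / -1
  L_1(u) = (u + 3) / 1
Then g(u) = -15·L_0(u) - 10·L_1(u).
Expanding and collecting terms gives g(u) = 5u.
Evaluating at u = 0: g(0) = 0.

0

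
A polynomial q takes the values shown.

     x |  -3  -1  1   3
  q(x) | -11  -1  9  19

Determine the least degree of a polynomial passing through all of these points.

1

Forward differences of the values at x = -3, -1, 1, 3:
  q  : -11  -1  9  19
  Δ  : 10  10  10
  Δ^2: 0  0
  Δ^3: 0
The first differences are constant (10) and nonzero, while all higher differences vanish, so the minimal degree is 1.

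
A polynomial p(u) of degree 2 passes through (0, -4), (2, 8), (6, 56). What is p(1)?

Using the Lagrange interpolation formula with nodes 0, 2, 6:
  L_0(u) = (u - 2)(u - 6) / 12
  L_1(u) = u(u - 6) / -8
  L_2(u) = u(u - 2) / 24
Then p(u) = -4·L_0(u) + 8·L_1(u) + 56·L_2(u).
Expanding and collecting terms gives p(u) = u^2 + 4u - 4.
Evaluating at u = 1: p(1) = 1.

1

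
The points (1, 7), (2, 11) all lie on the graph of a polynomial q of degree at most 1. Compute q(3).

15

Write q(u) = au + b. Substituting each data point gives a linear system:
  a + b = 7
  2a + b = 11
Solving the system yields a = 4, b = 3.
So q(u) = 4u + 3.
Then q(3) = 15.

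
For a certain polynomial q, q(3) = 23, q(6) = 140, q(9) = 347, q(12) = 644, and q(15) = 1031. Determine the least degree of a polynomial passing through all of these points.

2

Forward differences of the values at u = 3, 6, 9, 12, 15:
  q  : 23  140  347  644  1031
  Δ  : 117  207  297  387
  Δ^2: 90  90  90
  Δ^3: 0  0
  Δ^4: 0
The second differences are constant (90) and nonzero, while all higher differences vanish, so the minimal degree is 2.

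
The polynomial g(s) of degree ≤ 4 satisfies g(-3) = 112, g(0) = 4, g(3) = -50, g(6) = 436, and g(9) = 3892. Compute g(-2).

Forward differences of the values at s = -3, 0, 3, 6, 9:
  g  : 112  4  -50  436  3892
  Δ  : -108  -54  486  3456
  Δ^2: 54  540  2970
  Δ^3: 486  2430
  Δ^4: 1944
The fourth differences are constant, confirming degree 4.
Interpolating (Newton forward form) and evaluating at s = -2 gives g(-2) = 20.

20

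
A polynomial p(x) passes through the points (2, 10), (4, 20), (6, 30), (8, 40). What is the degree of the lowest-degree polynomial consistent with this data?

1

Forward differences of the values at x = 2, 4, 6, 8:
  p  : 10  20  30  40
  Δ  : 10  10  10
  Δ^2: 0  0
  Δ^3: 0
The first differences are constant (10) and nonzero, while all higher differences vanish, so the minimal degree is 1.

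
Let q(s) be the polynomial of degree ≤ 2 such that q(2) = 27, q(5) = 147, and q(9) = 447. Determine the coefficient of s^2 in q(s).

Write q(s) = as^2 + bs + c. Substituting each data point gives a linear system:
  4a + 2b + c = 27
  25a + 5b + c = 147
  81a + 9b + c = 447
Solving the system yields a = 5, b = 5, c = -3.
So q(s) = 5s^2 + 5s - 3.
The leading coefficient is 5.

5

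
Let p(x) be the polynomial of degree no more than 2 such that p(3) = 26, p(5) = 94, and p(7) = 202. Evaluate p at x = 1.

-2

Using the Lagrange interpolation formula with nodes 3, 5, 7:
  L_0(x) = (x - 5)(x - 7) / 8
  L_1(x) = (x - 3)(x - 7) / -4
  L_2(x) = (x - 3)(x - 5) / 8
Then p(x) = 26·L_0(x) + 94·L_1(x) + 202·L_2(x).
Expanding and collecting terms gives p(x) = 5x^2 - 6x - 1.
Evaluating at x = 1: p(1) = -2.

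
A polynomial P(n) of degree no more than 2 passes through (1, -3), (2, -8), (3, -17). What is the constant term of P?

-2

Write P(n) = an^2 + bn + c. Substituting each data point gives a linear system:
  a + b + c = -3
  4a + 2b + c = -8
  9a + 3b + c = -17
Solving the system yields a = -2, b = 1, c = -2.
So P(n) = -2n² + n - 2.
The constant term is -2.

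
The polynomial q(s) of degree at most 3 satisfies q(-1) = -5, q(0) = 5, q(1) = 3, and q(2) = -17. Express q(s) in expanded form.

Using the Lagrange interpolation formula with nodes -1, 0, 1, 2:
  L_0(s) = s(s - 1)(s - 2) / -6
  L_1(s) = (s + 1)(s - 1)(s - 2) / 2
  L_2(s) = (s + 1)s(s - 2) / -2
  L_3(s) = (s + 1)s(s - 1) / 6
Then q(s) = -5·L_0(s) + 5·L_1(s) + 3·L_2(s) - 17·L_3(s).
Expanding and collecting terms gives q(s) = -s^3 - 6s^2 + 5s + 5.
Check: q(1) = 3. ✓

q(s) = -s^3 - 6s^2 + 5s + 5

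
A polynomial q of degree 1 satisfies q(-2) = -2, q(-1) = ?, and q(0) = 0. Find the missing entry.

-1

The 2 known points determine the degree-1 polynomial uniquely.
Write q(t) = at + b. Substituting each data point gives a linear system:
  -2a + b = -2
  b = 0
Solving the system yields a = 1, b = 0.
So q(t) = t.
Then q(-1) = -1.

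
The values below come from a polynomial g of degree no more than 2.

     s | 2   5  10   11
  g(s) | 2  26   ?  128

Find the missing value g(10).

The 3 known points determine the degree-2 polynomial uniquely.
Write g(s) = as^2 + bs + c. Substituting each data point gives a linear system:
  4a + 2b + c = 2
  25a + 5b + c = 26
  121a + 11b + c = 128
Solving the system yields a = 1, b = 1, c = -4.
So g(s) = s² + s - 4.
Then g(10) = 106.

106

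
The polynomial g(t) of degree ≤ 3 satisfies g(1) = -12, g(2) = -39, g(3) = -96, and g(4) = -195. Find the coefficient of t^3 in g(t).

Write g(t) = at^3 + bt^2 + ct + d. Substituting each data point gives a linear system:
  a + b + c + d = -12
  8a + 4b + 2c + d = -39
  27a + 9b + 3c + d = -96
  64a + 16b + 4c + d = -195
Solving the system yields a = -2, b = -3, c = -4, d = -3.
So g(t) = -2t³ - 3t² - 4t - 3.
The leading coefficient is -2.

-2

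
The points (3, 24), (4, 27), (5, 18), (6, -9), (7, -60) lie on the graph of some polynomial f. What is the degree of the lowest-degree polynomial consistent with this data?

Forward differences of the values at s = 3, 4, 5, 6, 7:
  f  : 24  27  18  -9  -60
  Δ  : 3  -9  -27  -51
  Δ^2: -12  -18  -24
  Δ^3: -6  -6
  Δ^4: 0
The third differences are constant (-6) and nonzero, while all higher differences vanish, so the minimal degree is 3.

3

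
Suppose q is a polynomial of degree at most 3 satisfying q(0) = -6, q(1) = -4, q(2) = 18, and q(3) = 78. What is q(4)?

194

Write q(x) = ax^3 + bx^2 + cx + d. Substituting each data point gives a linear system:
  d = -6
  a + b + c + d = -4
  8a + 4b + 2c + d = 18
  27a + 9b + 3c + d = 78
Solving the system yields a = 3, b = 1, c = -2, d = -6.
So q(x) = 3x³ + x² - 2x - 6.
Then q(4) = 194.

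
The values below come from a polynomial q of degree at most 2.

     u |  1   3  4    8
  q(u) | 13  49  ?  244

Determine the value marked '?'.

76

The 3 known points determine the degree-2 polynomial uniquely.
Write q(u) = au^2 + bu + c. Substituting each data point gives a linear system:
  a + b + c = 13
  9a + 3b + c = 49
  64a + 8b + c = 244
Solving the system yields a = 3, b = 6, c = 4.
So q(u) = 3u^2 + 6u + 4.
Then q(4) = 76.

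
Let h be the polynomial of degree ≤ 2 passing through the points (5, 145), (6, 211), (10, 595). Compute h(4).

Write h(n) = an^2 + bn + c. Substituting each data point gives a linear system:
  25a + 5b + c = 145
  36a + 6b + c = 211
  100a + 10b + c = 595
Solving the system yields a = 6, b = 0, c = -5.
So h(n) = 6n^2 - 5.
Then h(4) = 91.

91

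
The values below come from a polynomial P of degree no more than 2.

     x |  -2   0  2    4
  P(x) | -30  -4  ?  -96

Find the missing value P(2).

-26

The 3 known points determine the degree-2 polynomial uniquely.
Write P(x) = ax^2 + bx + c. Substituting each data point gives a linear system:
  4a - 2b + c = -30
  c = -4
  16a + 4b + c = -96
Solving the system yields a = -6, b = 1, c = -4.
So P(x) = -6x² + x - 4.
Then P(2) = -26.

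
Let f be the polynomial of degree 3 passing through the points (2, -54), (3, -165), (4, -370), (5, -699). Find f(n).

f(n) = -5n^3 - 2n^2 - 6n + 6

Using the Lagrange interpolation formula with nodes 2, 3, 4, 5:
  L_0(n) = (n - 3)(n - 4)(n - 5) / -6
  L_1(n) = (n - 2)(n - 4)(n - 5) / 2
  L_2(n) = (n - 2)(n - 3)(n - 5) / -2
  L_3(n) = (n - 2)(n - 3)(n - 4) / 6
Then f(n) = -54·L_0(n) - 165·L_1(n) - 370·L_2(n) - 699·L_3(n).
Expanding and collecting terms gives f(n) = -5n^3 - 2n^2 - 6n + 6.
Check: f(4) = -370. ✓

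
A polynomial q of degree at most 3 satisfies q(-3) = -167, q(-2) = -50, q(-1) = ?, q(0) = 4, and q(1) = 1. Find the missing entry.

-3

On equispaced nodes a degree-3 polynomial has vanishing fourth forward difference, so
  q(-3) - 4·q(-2) + 6·q(-1) - 4·q(0) + q(1) = 0.
Substituting the known values and solving for q(-1):
  6·q(-1) = -18
  q(-1) = -3.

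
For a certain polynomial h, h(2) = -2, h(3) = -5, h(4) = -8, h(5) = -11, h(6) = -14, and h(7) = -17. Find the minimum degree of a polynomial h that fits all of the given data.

Forward differences of the values at t = 2, 3, 4, 5, 6, 7:
  h  : -2  -5  -8  -11  -14  -17
  Δ  : -3  -3  -3  -3  -3
  Δ^2: 0  0  0  0
  Δ^3: 0  0  0
  Δ^4: 0  0
  Δ^5: 0
The first differences are constant (-3) and nonzero, while all higher differences vanish, so the minimal degree is 1.

1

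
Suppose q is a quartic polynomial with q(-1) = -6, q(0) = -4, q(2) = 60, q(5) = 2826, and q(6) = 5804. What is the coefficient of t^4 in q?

4

Write q(t) = at^4 + bt^3 + ct^2 + dt + e. Substituting each data point gives a linear system:
  a - b + c - d + e = -6
  e = -4
  16a + 8b + 4c + 2d + e = 60
  625a + 125b + 25c + 5d + e = 2826
  1296a + 216b + 36c + 6d + e = 5804
Solving the system yields a = 4, b = 4, c = -6, d = -4, e = -4.
So q(t) = 4t⁴ + 4t³ - 6t² - 4t - 4.
The leading coefficient is 4.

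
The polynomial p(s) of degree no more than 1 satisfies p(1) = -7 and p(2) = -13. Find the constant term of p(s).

-1

Write p(s) = as + b. Substituting each data point gives a linear system:
  a + b = -7
  2a + b = -13
Solving the system yields a = -6, b = -1.
So p(s) = -6s - 1.
The constant term is -1.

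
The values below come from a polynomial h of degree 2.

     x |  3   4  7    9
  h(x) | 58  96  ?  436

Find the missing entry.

The 3 known points determine the degree-2 polynomial uniquely.
Write h(x) = ax^2 + bx + c. Substituting each data point gives a linear system:
  9a + 3b + c = 58
  16a + 4b + c = 96
  81a + 9b + c = 436
Solving the system yields a = 5, b = 3, c = 4.
So h(x) = 5x^2 + 3x + 4.
Then h(7) = 270.

270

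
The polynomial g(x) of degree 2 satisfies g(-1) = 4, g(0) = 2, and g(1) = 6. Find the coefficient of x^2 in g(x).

3

Write g(x) = ax^2 + bx + c. Substituting each data point gives a linear system:
  a - b + c = 4
  c = 2
  a + b + c = 6
Solving the system yields a = 3, b = 1, c = 2.
So g(x) = 3x² + x + 2.
The leading coefficient is 3.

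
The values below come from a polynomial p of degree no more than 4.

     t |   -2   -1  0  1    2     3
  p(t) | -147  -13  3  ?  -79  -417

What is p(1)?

-3

On equispaced nodes a degree-4 polynomial has vanishing fifth forward difference, so
  - p(-2) + 5·p(-1) - 10·p(0) + 10·p(1) - 5·p(2) + p(3) = 0.
Substituting the known values and solving for p(1):
  10·p(1) = -30
  p(1) = -3.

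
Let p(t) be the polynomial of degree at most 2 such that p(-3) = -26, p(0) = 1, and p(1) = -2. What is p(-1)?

-2

Using the Lagrange interpolation formula with nodes -3, 0, 1:
  L_0(t) = t(t - 1) / 12
  L_1(t) = (t + 3)(t - 1) / -3
  L_2(t) = (t + 3)t / 4
Then p(t) = -26·L_0(t) + 1·L_1(t) - 2·L_2(t).
Expanding and collecting terms gives p(t) = -3t^2 + 1.
Evaluating at t = -1: p(-1) = -2.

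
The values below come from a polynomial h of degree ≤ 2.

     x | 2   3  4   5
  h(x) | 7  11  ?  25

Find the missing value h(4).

17

On equispaced nodes a degree-2 polynomial has vanishing third forward difference, so
  - h(2) + 3·h(3) - 3·h(4) + h(5) = 0.
Substituting the known values and solving for h(4):
  -3·h(4) = -51
  h(4) = 17.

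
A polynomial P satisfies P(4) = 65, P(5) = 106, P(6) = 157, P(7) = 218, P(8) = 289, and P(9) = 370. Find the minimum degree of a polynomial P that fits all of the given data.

Forward differences of the values at n = 4, 5, 6, 7, 8, 9:
  P  : 65  106  157  218  289  370
  Δ  : 41  51  61  71  81
  Δ^2: 10  10  10  10
  Δ^3: 0  0  0
  Δ^4: 0  0
  Δ^5: 0
The second differences are constant (10) and nonzero, while all higher differences vanish, so the minimal degree is 2.

2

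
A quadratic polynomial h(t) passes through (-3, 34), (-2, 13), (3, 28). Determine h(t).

h(t) = 4t^2 - t - 5

Write h(t) = at^2 + bt + c. Substituting each data point gives a linear system:
  9a - 3b + c = 34
  4a - 2b + c = 13
  9a + 3b + c = 28
Solving the system yields a = 4, b = -1, c = -5.
So h(t) = 4t^2 - t - 5.
Check: h(3) = 28. ✓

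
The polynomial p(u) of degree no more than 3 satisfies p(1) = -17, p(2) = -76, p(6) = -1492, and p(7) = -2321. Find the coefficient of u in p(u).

-2

Write p(u) = au^3 + bu^2 + cu + d. Substituting each data point gives a linear system:
  a + b + c + d = -17
  8a + 4b + 2c + d = -76
  216a + 36b + 6c + d = -1492
  343a + 49b + 7c + d = -2321
Solving the system yields a = -6, b = -5, c = -2, d = -4.
So p(u) = -6u^3 - 5u^2 - 2u - 4.
The coefficient of u is -2.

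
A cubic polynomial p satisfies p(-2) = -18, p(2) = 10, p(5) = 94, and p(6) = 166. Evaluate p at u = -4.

Write p(u) = au^3 + bu^2 + cu + d. Substituting each data point gives a linear system:
  -8a + 4b - 2c + d = -18
  8a + 4b + 2c + d = 10
  125a + 25b + 5c + d = 94
  216a + 36b + 6c + d = 166
Solving the system yields a = 1, b = -2, c = 3, d = 4.
So p(u) = u³ - 2u² + 3u + 4.
Then p(-4) = -104.

-104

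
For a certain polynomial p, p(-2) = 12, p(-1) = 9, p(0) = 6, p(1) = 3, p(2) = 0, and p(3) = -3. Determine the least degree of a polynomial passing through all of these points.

Forward differences of the values at x = -2, -1, 0, 1, 2, 3:
  p  : 12  9  6  3  0  -3
  Δ  : -3  -3  -3  -3  -3
  Δ^2: 0  0  0  0
  Δ^3: 0  0  0
  Δ^4: 0  0
  Δ^5: 0
The first differences are constant (-3) and nonzero, while all higher differences vanish, so the minimal degree is 1.

1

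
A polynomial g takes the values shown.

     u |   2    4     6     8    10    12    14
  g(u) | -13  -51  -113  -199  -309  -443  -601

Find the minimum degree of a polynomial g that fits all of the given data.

Forward differences of the values at u = 2, 4, 6, 8, 10, 12, 14:
  g  : -13  -51  -113  -199  -309  -443  -601
  Δ  : -38  -62  -86  -110  -134  -158
  Δ^2: -24  -24  -24  -24  -24
  Δ^3: 0  0  0  0
  Δ^4: 0  0  0
  Δ^5: 0  0
  Δ^6: 0
The second differences are constant (-24) and nonzero, while all higher differences vanish, so the minimal degree is 2.

2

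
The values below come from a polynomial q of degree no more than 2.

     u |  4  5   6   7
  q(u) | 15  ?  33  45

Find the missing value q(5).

23

On equispaced nodes a degree-2 polynomial has vanishing third forward difference, so
  - q(4) + 3·q(5) - 3·q(6) + q(7) = 0.
Substituting the known values and solving for q(5):
  3·q(5) = 69
  q(5) = 23.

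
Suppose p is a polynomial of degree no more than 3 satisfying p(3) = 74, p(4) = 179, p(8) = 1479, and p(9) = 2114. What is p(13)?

Write p(x) = ax^3 + bx^2 + cx + d. Substituting each data point gives a linear system:
  27a + 9b + 3c + d = 74
  64a + 16b + 4c + d = 179
  512a + 64b + 8c + d = 1479
  729a + 81b + 9c + d = 2114
Solving the system yields a = 3, b = -1, c = 1, d = -1.
So p(x) = 3x³ - x² + x - 1.
Then p(13) = 6434.

6434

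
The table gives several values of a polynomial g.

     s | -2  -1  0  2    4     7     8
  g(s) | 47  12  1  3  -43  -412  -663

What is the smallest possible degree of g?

3

Divided differences on the nodes -2, -1, 0, 2, 4, 7, 8:
  order 0: 47  12  1  3  -43  -412  -663
  order 1: -35  -11  1  -23  -123  -251
  order 2: 12  4  -6  -20  -32
  order 3: -2  -2  -2  -2
  order 4: 0  0  0
  order 5: 0  0
  order 6: 0
The order-3 divided differences are all -2 (nonzero) and every higher order vanishes, so the data lies on a polynomial of degree exactly 3.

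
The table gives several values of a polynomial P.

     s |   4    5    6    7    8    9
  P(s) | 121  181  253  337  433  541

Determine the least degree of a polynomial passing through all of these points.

Forward differences of the values at s = 4, 5, 6, 7, 8, 9:
  P  : 121  181  253  337  433  541
  Δ  : 60  72  84  96  108
  Δ^2: 12  12  12  12
  Δ^3: 0  0  0
  Δ^4: 0  0
  Δ^5: 0
The second differences are constant (12) and nonzero, while all higher differences vanish, so the minimal degree is 2.

2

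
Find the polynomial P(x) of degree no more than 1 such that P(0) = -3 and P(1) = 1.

P(x) = 4x - 3

Using the Lagrange interpolation formula with nodes 0, 1:
  L_0(x) = (x - 1) / -1
  L_1(x) = x / 1
Then P(x) = -3·L_0(x) + 1·L_1(x).
Expanding and collecting terms gives P(x) = 4x - 3.
Check: P(1) = 1. ✓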